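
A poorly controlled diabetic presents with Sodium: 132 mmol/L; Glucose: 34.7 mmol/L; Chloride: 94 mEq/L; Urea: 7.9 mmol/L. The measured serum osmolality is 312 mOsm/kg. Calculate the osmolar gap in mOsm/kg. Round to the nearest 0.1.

5.4 mOsm/kg

Calculated osmolality = 2·Na + glucose + urea
= 2·132 + 34.7 + 7.9
= 264 + 34.70 + 7.90
= 306.6 mOsm/kg ≈ 306.6 mOsm/kg
Osmolar gap = measured − calculated = 312 − 306.6 = 5.4 mOsm/kg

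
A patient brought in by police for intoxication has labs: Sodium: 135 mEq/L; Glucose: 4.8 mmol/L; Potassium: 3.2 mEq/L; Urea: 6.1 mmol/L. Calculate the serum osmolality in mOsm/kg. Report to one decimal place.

280.9 mOsm/kg

Calculated osmolality = 2·Na + glucose + urea
= 2·135 + 4.8 + 6.1
= 270 + 4.80 + 6.10
= 280.9 mOsm/kg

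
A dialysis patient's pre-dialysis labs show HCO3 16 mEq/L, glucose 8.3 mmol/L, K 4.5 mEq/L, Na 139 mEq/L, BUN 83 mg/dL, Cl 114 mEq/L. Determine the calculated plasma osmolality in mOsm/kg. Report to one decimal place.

315.9 mOsm/kg

Calculated osmolality = 2·Na + glucose + BUN/2.8
= 2·139 + 8.3 + 83/2.8
= 278 + 8.30 + 29.64
= 315.94 mOsm/kg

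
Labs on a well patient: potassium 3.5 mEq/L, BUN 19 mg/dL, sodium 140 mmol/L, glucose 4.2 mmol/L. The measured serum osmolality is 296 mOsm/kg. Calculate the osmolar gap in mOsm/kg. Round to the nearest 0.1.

5.0 mOsm/kg

Calculated osmolality = 2·Na + glucose + BUN/2.8
= 2·140 + 4.2 + 19/2.8
= 280 + 4.20 + 6.79
= 290.99 mOsm/kg ≈ 291.0 mOsm/kg
Osmolar gap = measured − calculated = 296 − 291.0 = 5.0 mOsm/kg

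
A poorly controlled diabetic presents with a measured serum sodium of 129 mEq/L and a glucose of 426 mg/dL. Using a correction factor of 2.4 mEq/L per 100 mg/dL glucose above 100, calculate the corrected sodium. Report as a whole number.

Corrected Na = measured Na + 2.4 · (glucose − 100)/100
= 129 + 2.4 · (426 − 100)/100
= 129 + 7.8
= 136.8 mEq/L

137 mEq/L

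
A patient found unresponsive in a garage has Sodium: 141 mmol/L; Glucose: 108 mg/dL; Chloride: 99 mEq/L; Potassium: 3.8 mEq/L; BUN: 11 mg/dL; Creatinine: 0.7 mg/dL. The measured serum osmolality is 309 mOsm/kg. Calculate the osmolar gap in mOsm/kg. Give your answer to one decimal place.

17.1 mOsm/kg

Calculated osmolality = 2·Na + glucose/18 + BUN/2.8
= 2·141 + 108/18 + 11/2.8
= 282 + 6 + 3.93
= 291.93 mOsm/kg ≈ 291.9 mOsm/kg
Osmolar gap = measured − calculated = 309 − 291.9 = 17.1 mOsm/kg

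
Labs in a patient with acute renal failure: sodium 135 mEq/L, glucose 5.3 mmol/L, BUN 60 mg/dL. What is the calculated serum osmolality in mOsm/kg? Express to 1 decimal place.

296.7 mOsm/kg

Calculated osmolality = 2·Na + glucose + BUN/2.8
= 2·135 + 5.3 + 60/2.8
= 270 + 5.30 + 21.43
= 296.73 mOsm/kg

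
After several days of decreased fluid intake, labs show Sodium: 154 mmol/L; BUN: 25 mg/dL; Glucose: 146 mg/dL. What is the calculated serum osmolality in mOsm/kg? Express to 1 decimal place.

325.0 mOsm/kg

Calculated osmolality = 2·Na + glucose/18 + BUN/2.8
= 2·154 + 146/18 + 25/2.8
= 308 + 8.11 + 8.93
= 325.04 mOsm/kg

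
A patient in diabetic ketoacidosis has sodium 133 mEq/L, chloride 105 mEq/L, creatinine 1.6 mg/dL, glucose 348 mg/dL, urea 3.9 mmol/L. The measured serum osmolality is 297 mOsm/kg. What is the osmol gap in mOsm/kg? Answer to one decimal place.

7.8 mOsm/kg

Calculated osmolality = 2·Na + glucose/18 + urea
= 2·133 + 348/18 + 3.9
= 266 + 19.33 + 3.90
= 289.23 mOsm/kg ≈ 289.2 mOsm/kg
Osmolar gap = measured − calculated = 297 − 289.2 = 7.8 mOsm/kg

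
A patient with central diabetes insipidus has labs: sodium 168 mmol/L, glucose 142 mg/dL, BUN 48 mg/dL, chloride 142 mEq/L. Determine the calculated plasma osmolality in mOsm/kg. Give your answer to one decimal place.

361.0 mOsm/kg

Calculated osmolality = 2·Na + glucose/18 + BUN/2.8
= 2·168 + 142/18 + 48/2.8
= 336 + 7.89 + 17.14
= 361.03 mOsm/kg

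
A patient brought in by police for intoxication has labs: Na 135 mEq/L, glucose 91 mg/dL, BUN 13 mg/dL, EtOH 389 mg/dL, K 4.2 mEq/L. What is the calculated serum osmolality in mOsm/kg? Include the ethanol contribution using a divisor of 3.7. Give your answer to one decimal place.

Calculated osmolality = 2·Na + glucose/18 + BUN/2.8 + ethanol/3.7
= 2·135 + 91/18 + 13/2.8 + 389/3.7
= 270 + 5.06 + 4.64 + 105.14
= 384.84 mOsm/kg

384.8 mOsm/kg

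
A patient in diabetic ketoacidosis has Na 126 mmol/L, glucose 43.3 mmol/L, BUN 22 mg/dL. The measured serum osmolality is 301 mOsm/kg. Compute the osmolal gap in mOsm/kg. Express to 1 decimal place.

-2.2 mOsm/kg

Calculated osmolality = 2·Na + glucose + BUN/2.8
= 2·126 + 43.3 + 22/2.8
= 252 + 43.30 + 7.86
= 303.16 mOsm/kg ≈ 303.2 mOsm/kg
Osmolar gap = measured − calculated = 301 − 303.2 = -2.2 mOsm/kg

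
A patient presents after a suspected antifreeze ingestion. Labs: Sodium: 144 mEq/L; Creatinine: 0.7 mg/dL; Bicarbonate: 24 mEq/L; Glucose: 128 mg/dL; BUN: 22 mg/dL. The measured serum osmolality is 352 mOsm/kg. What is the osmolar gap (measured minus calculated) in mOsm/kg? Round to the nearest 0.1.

Calculated osmolality = 2·Na + glucose/18 + BUN/2.8
= 2·144 + 128/18 + 22/2.8
= 288 + 7.11 + 7.86
= 302.97 mOsm/kg ≈ 303.0 mOsm/kg
Osmolar gap = measured − calculated = 352 − 303.0 = 49.0 mOsm/kg

49.0 mOsm/kg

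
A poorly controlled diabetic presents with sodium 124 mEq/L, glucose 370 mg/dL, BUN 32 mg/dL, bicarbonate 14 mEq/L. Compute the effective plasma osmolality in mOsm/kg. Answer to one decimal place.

Effective osmolality excludes urea (freely permeant across cell membranes):
2·Na + glucose/18
= 2·124 + 370/18
= 248 + 20.56
= 268.56 mOsm/kg

268.6 mOsm/kg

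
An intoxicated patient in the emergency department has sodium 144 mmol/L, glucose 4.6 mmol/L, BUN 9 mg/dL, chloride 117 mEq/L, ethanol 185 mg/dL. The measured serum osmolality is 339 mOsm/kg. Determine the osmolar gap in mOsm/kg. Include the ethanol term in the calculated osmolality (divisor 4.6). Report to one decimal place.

3.0 mOsm/kg

Calculated osmolality = 2·Na + glucose + BUN/2.8 + ethanol/4.6
= 2·144 + 4.6 + 9/2.8 + 185/4.6
= 288 + 4.60 + 3.21 + 40.22
= 336.03 mOsm/kg ≈ 336.0 mOsm/kg
Osmolar gap = measured − calculated = 339 − 336.0 = 3.0 mOsm/kg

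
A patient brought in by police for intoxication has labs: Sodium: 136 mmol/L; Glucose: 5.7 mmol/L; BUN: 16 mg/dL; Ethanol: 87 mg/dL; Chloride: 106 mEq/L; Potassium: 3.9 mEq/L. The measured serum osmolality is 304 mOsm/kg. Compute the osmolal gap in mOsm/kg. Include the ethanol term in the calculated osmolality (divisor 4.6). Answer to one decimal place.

1.7 mOsm/kg

Calculated osmolality = 2·Na + glucose + BUN/2.8 + ethanol/4.6
= 2·136 + 5.7 + 16/2.8 + 87/4.6
= 272 + 5.70 + 5.71 + 18.91
= 302.32 mOsm/kg ≈ 302.3 mOsm/kg
Osmolar gap = measured − calculated = 304 − 302.3 = 1.7 mOsm/kg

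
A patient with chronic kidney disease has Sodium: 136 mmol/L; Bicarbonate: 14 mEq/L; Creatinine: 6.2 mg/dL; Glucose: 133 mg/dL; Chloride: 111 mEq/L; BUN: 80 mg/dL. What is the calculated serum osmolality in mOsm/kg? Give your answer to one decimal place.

Calculated osmolality = 2·Na + glucose/18 + BUN/2.8
= 2·136 + 133/18 + 80/2.8
= 272 + 7.39 + 28.57
= 307.96 mOsm/kg

308.0 mOsm/kg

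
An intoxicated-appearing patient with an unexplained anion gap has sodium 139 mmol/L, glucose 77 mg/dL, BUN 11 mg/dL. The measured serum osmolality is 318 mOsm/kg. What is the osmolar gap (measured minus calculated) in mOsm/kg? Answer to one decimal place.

Calculated osmolality = 2·Na + glucose/18 + BUN/2.8
= 2·139 + 77/18 + 11/2.8
= 278 + 4.28 + 3.93
= 286.21 mOsm/kg ≈ 286.2 mOsm/kg
Osmolar gap = measured − calculated = 318 − 286.2 = 31.8 mOsm/kg

31.8 mOsm/kg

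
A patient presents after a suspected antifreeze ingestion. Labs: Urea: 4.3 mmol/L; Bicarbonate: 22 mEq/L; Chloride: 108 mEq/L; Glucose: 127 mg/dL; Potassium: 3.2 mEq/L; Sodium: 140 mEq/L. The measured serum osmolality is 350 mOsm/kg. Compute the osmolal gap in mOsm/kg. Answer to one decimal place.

58.6 mOsm/kg

Calculated osmolality = 2·Na + glucose/18 + urea
= 2·140 + 127/18 + 4.3
= 280 + 7.06 + 4.30
= 291.36 mOsm/kg ≈ 291.4 mOsm/kg
Osmolar gap = measured − calculated = 350 − 291.4 = 58.6 mOsm/kg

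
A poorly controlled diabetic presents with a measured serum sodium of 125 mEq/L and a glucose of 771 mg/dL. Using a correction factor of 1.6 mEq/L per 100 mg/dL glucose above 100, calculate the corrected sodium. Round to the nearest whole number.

Corrected Na = measured Na + 1.6 · (glucose − 100)/100
= 125 + 1.6 · (771 − 100)/100
= 125 + 10.7
= 135.7 mEq/L

136 mEq/L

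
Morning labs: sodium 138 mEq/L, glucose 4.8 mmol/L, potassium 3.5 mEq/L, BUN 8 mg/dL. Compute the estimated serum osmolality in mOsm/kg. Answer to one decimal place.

283.7 mOsm/kg

Calculated osmolality = 2·Na + glucose + BUN/2.8
= 2·138 + 4.8 + 8/2.8
= 276 + 4.80 + 2.86
= 283.66 mOsm/kg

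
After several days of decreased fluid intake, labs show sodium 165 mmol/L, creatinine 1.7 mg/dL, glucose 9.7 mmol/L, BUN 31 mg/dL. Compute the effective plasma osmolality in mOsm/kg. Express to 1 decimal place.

339.7 mOsm/kg

Effective osmolality excludes urea (freely permeant across cell membranes):
2·Na + glucose
= 2·165 + 9.7
= 330 + 9.7
= 339.7 mOsm/kg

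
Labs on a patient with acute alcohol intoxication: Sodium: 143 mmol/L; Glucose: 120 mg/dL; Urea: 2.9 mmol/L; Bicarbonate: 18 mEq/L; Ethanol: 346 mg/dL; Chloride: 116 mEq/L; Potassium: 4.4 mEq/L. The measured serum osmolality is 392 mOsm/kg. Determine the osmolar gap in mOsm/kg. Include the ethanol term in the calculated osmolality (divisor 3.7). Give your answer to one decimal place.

2.9 mOsm/kg

Calculated osmolality = 2·Na + glucose/18 + urea + ethanol/3.7
= 2·143 + 120/18 + 2.9 + 346/3.7
= 286 + 6.67 + 2.90 + 93.51
= 389.08 mOsm/kg ≈ 389.1 mOsm/kg
Osmolar gap = measured − calculated = 392 − 389.1 = 2.9 mOsm/kg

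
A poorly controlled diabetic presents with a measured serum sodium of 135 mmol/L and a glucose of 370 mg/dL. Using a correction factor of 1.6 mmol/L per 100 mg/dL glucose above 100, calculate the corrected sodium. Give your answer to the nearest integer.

139 mmol/L

Corrected Na = measured Na + 1.6 · (glucose − 100)/100
= 135 + 1.6 · (370 − 100)/100
= 135 + 4.3
= 139.3 mmol/L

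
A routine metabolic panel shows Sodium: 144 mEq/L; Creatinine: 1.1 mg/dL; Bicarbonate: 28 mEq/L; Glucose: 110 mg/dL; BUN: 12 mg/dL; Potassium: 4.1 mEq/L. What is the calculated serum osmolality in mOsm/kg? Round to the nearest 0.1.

Calculated osmolality = 2·Na + glucose/18 + BUN/2.8
= 2·144 + 110/18 + 12/2.8
= 288 + 6.11 + 4.29
= 298.4 mOsm/kg

298.4 mOsm/kg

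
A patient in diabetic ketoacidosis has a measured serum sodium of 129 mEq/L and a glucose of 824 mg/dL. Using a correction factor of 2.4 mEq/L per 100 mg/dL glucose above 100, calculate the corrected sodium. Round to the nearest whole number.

146 mEq/L

Corrected Na = measured Na + 2.4 · (glucose − 100)/100
= 129 + 2.4 · (824 − 100)/100
= 129 + 17.4
= 146.4 mEq/L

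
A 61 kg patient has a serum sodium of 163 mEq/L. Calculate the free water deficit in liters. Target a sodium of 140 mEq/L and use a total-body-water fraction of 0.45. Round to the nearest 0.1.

TBW = 0.45 · 61 = 27.45 L
Free water deficit = TBW · (Na/140 − 1)
= 27.45 · (163/140 − 1)
= 27.45 · 0.1643
= 4.51 L

4.5 L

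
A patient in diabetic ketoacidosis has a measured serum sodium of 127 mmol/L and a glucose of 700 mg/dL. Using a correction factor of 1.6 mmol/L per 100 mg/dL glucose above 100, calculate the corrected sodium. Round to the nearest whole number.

137 mmol/L

Corrected Na = measured Na + 1.6 · (glucose − 100)/100
= 127 + 1.6 · (700 − 100)/100
= 127 + 9.6
= 136.6 mmol/L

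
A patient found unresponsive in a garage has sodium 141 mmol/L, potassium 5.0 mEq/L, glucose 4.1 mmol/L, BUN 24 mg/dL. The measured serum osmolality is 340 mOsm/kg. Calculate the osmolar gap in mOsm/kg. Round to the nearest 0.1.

Calculated osmolality = 2·Na + glucose + BUN/2.8
= 2·141 + 4.1 + 24/2.8
= 282 + 4.10 + 8.57
= 294.67 mOsm/kg ≈ 294.7 mOsm/kg
Osmolar gap = measured − calculated = 340 − 294.7 = 45.3 mOsm/kg

45.3 mOsm/kg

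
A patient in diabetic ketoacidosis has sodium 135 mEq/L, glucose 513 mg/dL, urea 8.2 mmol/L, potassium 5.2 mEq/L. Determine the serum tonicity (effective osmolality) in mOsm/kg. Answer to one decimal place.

298.5 mOsm/kg

Effective osmolality excludes urea (freely permeant across cell membranes):
2·Na + glucose/18
= 2·135 + 513/18
= 270 + 28.5
= 298.5 mOsm/kg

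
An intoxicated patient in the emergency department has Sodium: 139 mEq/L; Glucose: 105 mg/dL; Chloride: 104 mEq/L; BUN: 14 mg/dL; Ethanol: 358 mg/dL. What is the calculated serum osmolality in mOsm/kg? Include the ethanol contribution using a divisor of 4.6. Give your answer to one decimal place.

Calculated osmolality = 2·Na + glucose/18 + BUN/2.8 + ethanol/4.6
= 2·139 + 105/18 + 14/2.8 + 358/4.6
= 278 + 5.83 + 5 + 77.83
= 366.66 mOsm/kg

366.7 mOsm/kg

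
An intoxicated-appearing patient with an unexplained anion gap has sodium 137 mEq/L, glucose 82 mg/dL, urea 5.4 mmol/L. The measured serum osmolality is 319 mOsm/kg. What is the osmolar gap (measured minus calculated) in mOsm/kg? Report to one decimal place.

35.0 mOsm/kg

Calculated osmolality = 2·Na + glucose/18 + urea
= 2·137 + 82/18 + 5.4
= 274 + 4.56 + 5.40
= 283.96 mOsm/kg ≈ 284.0 mOsm/kg
Osmolar gap = measured − calculated = 319 − 284.0 = 35.0 mOsm/kg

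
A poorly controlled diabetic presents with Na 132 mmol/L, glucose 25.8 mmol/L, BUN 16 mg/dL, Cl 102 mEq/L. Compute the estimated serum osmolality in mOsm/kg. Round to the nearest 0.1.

Calculated osmolality = 2·Na + glucose + BUN/2.8
= 2·132 + 25.8 + 16/2.8
= 264 + 25.80 + 5.71
= 295.51 mOsm/kg

295.5 mOsm/kg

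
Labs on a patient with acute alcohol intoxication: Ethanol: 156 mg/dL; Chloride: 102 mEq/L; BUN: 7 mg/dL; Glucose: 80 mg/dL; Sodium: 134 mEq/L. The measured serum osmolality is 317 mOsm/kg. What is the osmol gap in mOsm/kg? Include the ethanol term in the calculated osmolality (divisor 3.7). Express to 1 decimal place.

Calculated osmolality = 2·Na + glucose/18 + BUN/2.8 + ethanol/3.7
= 2·134 + 80/18 + 7/2.8 + 156/3.7
= 268 + 4.44 + 2.50 + 42.16
= 317.1 mOsm/kg ≈ 317.1 mOsm/kg
Osmolar gap = measured − calculated = 317 − 317.1 = -0.1 mOsm/kg

-0.1 mOsm/kg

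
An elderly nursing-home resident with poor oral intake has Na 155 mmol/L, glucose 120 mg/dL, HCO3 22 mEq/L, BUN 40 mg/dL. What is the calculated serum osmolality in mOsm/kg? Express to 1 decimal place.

Calculated osmolality = 2·Na + glucose/18 + BUN/2.8
= 2·155 + 120/18 + 40/2.8
= 310 + 6.67 + 14.29
= 330.96 mOsm/kg

331.0 mOsm/kg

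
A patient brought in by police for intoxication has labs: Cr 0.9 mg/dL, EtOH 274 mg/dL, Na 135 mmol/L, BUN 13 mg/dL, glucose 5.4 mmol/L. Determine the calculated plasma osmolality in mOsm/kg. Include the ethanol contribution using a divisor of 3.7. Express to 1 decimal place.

Calculated osmolality = 2·Na + glucose + BUN/2.8 + ethanol/3.7
= 2·135 + 5.4 + 13/2.8 + 274/3.7
= 270 + 5.40 + 4.64 + 74.05
= 354.09 mOsm/kg

354.1 mOsm/kg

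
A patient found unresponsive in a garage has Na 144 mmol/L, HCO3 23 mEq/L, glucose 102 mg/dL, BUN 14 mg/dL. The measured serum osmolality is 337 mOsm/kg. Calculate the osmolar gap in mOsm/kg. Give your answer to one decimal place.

Calculated osmolality = 2·Na + glucose/18 + BUN/2.8
= 2·144 + 102/18 + 14/2.8
= 288 + 5.67 + 5
= 298.67 mOsm/kg ≈ 298.7 mOsm/kg
Osmolar gap = measured − calculated = 337 − 298.7 = 38.3 mOsm/kg

38.3 mOsm/kg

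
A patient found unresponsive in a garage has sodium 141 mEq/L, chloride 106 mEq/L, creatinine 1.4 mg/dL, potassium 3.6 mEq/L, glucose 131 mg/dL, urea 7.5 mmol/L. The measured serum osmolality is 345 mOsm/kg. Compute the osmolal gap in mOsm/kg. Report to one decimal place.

Calculated osmolality = 2·Na + glucose/18 + urea
= 2·141 + 131/18 + 7.5
= 282 + 7.28 + 7.50
= 296.78 mOsm/kg ≈ 296.8 mOsm/kg
Osmolar gap = measured − calculated = 345 − 296.8 = 48.2 mOsm/kg

48.2 mOsm/kg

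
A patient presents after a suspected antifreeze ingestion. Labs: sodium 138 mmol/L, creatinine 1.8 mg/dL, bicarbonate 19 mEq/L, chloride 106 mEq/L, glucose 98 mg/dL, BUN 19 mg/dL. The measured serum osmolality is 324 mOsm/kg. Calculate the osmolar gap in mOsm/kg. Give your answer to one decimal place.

Calculated osmolality = 2·Na + glucose/18 + BUN/2.8
= 2·138 + 98/18 + 19/2.8
= 276 + 5.44 + 6.79
= 288.23 mOsm/kg ≈ 288.2 mOsm/kg
Osmolar gap = measured − calculated = 324 − 288.2 = 35.8 mOsm/kg

35.8 mOsm/kg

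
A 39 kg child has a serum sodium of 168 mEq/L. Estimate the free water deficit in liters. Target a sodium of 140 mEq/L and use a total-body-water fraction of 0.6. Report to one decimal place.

TBW = 0.6 · 39 = 23.4 L
Free water deficit = TBW · (Na/140 − 1)
= 23.4 · (168/140 − 1)
= 23.4 · 0.2
= 4.68 L

4.7 L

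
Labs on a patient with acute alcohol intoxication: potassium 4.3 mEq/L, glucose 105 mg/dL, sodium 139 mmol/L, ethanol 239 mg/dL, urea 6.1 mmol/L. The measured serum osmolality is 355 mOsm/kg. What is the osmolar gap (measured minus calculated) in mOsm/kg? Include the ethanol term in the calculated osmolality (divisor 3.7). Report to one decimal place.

0.5 mOsm/kg

Calculated osmolality = 2·Na + glucose/18 + urea + ethanol/3.7
= 2·139 + 105/18 + 6.1 + 239/3.7
= 278 + 5.83 + 6.10 + 64.59
= 354.52 mOsm/kg ≈ 354.5 mOsm/kg
Osmolar gap = measured − calculated = 355 − 354.5 = 0.5 mOsm/kg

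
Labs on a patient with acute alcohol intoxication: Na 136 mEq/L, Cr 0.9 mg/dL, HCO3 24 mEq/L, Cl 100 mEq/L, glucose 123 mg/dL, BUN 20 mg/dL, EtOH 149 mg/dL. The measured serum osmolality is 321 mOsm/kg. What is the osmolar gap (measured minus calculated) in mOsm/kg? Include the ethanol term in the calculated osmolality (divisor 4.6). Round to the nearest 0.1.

2.6 mOsm/kg

Calculated osmolality = 2·Na + glucose/18 + BUN/2.8 + ethanol/4.6
= 2·136 + 123/18 + 20/2.8 + 149/4.6
= 272 + 6.83 + 7.14 + 32.39
= 318.36 mOsm/kg ≈ 318.4 mOsm/kg
Osmolar gap = measured − calculated = 321 − 318.4 = 2.6 mOsm/kg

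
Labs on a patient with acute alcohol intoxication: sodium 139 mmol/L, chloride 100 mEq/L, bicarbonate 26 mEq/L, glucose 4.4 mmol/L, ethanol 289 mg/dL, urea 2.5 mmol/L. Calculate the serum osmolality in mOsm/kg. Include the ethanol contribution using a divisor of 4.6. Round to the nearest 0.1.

347.7 mOsm/kg

Calculated osmolality = 2·Na + glucose + urea + ethanol/4.6
= 2·139 + 4.4 + 2.5 + 289/4.6
= 278 + 4.40 + 2.50 + 62.83
= 347.73 mOsm/kg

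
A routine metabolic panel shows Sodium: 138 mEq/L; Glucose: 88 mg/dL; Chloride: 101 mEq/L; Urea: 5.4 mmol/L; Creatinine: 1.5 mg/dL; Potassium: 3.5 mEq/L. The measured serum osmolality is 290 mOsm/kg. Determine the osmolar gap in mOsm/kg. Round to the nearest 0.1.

3.7 mOsm/kg

Calculated osmolality = 2·Na + glucose/18 + urea
= 2·138 + 88/18 + 5.4
= 276 + 4.89 + 5.40
= 286.29 mOsm/kg ≈ 286.3 mOsm/kg
Osmolar gap = measured − calculated = 290 − 286.3 = 3.7 mOsm/kg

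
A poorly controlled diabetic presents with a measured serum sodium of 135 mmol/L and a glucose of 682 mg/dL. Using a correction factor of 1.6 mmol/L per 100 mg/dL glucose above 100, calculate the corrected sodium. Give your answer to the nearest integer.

Corrected Na = measured Na + 1.6 · (glucose − 100)/100
= 135 + 1.6 · (682 − 100)/100
= 135 + 9.3
= 144.3 mmol/L

144 mmol/L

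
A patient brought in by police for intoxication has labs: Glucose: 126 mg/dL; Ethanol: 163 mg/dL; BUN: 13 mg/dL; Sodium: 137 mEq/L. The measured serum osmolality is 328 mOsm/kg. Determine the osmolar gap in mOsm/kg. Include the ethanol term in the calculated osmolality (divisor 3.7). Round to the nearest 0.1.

-1.7 mOsm/kg

Calculated osmolality = 2·Na + glucose/18 + BUN/2.8 + ethanol/3.7
= 2·137 + 126/18 + 13/2.8 + 163/3.7
= 274 + 7 + 4.64 + 44.05
= 329.69 mOsm/kg ≈ 329.7 mOsm/kg
Osmolar gap = measured − calculated = 328 − 329.7 = -1.7 mOsm/kg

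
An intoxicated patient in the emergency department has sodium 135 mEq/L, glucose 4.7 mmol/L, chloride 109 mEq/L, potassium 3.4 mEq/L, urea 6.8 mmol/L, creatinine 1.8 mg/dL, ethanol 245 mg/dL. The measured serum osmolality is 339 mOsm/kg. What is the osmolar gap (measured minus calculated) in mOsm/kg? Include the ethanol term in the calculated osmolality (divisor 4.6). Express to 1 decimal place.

4.2 mOsm/kg

Calculated osmolality = 2·Na + glucose + urea + ethanol/4.6
= 2·135 + 4.7 + 6.8 + 245/4.6
= 270 + 4.70 + 6.80 + 53.26
= 334.76 mOsm/kg ≈ 334.8 mOsm/kg
Osmolar gap = measured − calculated = 339 − 334.8 = 4.2 mOsm/kg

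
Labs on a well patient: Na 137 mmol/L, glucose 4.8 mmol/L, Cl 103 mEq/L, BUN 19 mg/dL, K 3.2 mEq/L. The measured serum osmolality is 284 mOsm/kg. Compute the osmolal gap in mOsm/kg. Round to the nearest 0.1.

-1.6 mOsm/kg

Calculated osmolality = 2·Na + glucose + BUN/2.8
= 2·137 + 4.8 + 19/2.8
= 274 + 4.80 + 6.79
= 285.59 mOsm/kg ≈ 285.6 mOsm/kg
Osmolar gap = measured − calculated = 284 − 285.6 = -1.6 mOsm/kg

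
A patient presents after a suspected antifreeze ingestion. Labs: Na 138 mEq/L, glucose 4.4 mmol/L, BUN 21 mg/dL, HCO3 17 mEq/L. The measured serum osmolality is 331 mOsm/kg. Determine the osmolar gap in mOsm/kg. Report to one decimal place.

43.1 mOsm/kg

Calculated osmolality = 2·Na + glucose + BUN/2.8
= 2·138 + 4.4 + 21/2.8
= 276 + 4.40 + 7.50
= 287.9 mOsm/kg ≈ 287.9 mOsm/kg
Osmolar gap = measured − calculated = 331 − 287.9 = 43.1 mOsm/kg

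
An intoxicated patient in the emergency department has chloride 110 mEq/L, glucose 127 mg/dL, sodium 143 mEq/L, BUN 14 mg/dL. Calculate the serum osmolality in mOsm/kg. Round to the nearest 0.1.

298.1 mOsm/kg

Calculated osmolality = 2·Na + glucose/18 + BUN/2.8
= 2·143 + 127/18 + 14/2.8
= 286 + 7.06 + 5
= 298.06 mOsm/kg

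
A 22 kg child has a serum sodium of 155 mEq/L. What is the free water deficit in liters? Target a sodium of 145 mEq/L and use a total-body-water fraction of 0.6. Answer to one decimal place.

0.9 L

TBW = 0.6 · 22 = 13.2 L
Free water deficit = TBW · (Na/145 − 1)
= 13.2 · (155/145 − 1)
= 13.2 · 0.069
= 0.91 L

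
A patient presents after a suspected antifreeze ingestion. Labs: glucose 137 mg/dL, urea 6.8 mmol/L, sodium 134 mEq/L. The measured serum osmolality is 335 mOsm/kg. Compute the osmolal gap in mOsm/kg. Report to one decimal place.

52.6 mOsm/kg

Calculated osmolality = 2·Na + glucose/18 + urea
= 2·134 + 137/18 + 6.8
= 268 + 7.61 + 6.80
= 282.41 mOsm/kg ≈ 282.4 mOsm/kg
Osmolar gap = measured − calculated = 335 − 282.4 = 52.6 mOsm/kg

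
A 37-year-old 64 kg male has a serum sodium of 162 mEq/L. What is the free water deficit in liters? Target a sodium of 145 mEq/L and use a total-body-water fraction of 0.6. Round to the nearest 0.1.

4.5 L

TBW = 0.6 · 64 = 38.4 L
Free water deficit = TBW · (Na/145 − 1)
= 38.4 · (162/145 − 1)
= 38.4 · 0.1172
= 4.5 L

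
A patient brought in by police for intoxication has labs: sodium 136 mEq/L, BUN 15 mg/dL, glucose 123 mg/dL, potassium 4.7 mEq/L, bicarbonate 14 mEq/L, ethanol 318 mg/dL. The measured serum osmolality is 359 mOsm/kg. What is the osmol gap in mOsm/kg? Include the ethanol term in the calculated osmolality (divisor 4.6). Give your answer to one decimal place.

5.7 mOsm/kg

Calculated osmolality = 2·Na + glucose/18 + BUN/2.8 + ethanol/4.6
= 2·136 + 123/18 + 15/2.8 + 318/4.6
= 272 + 6.83 + 5.36 + 69.13
= 353.32 mOsm/kg ≈ 353.3 mOsm/kg
Osmolar gap = measured − calculated = 359 − 353.3 = 5.7 mOsm/kg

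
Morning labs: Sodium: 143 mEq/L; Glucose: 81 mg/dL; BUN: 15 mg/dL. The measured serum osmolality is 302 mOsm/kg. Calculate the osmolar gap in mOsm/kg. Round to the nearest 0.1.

Calculated osmolality = 2·Na + glucose/18 + BUN/2.8
= 2·143 + 81/18 + 15/2.8
= 286 + 4.50 + 5.36
= 295.86 mOsm/kg ≈ 295.9 mOsm/kg
Osmolar gap = measured − calculated = 302 − 295.9 = 6.1 mOsm/kg

6.1 mOsm/kg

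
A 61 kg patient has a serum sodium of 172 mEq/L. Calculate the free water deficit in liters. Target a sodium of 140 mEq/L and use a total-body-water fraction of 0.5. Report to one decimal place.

7.0 L

TBW = 0.5 · 61 = 30.5 L
Free water deficit = TBW · (Na/140 − 1)
= 30.5 · (172/140 − 1)
= 30.5 · 0.2286
= 6.97 L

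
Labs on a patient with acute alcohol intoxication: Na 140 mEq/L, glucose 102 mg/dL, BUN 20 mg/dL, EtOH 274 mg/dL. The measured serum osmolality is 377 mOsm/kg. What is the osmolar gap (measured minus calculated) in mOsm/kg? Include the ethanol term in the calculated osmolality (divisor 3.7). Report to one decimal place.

10.1 mOsm/kg

Calculated osmolality = 2·Na + glucose/18 + BUN/2.8 + ethanol/3.7
= 2·140 + 102/18 + 20/2.8 + 274/3.7
= 280 + 5.67 + 7.14 + 74.05
= 366.86 mOsm/kg ≈ 366.9 mOsm/kg
Osmolar gap = measured − calculated = 377 − 366.9 = 10.1 mOsm/kg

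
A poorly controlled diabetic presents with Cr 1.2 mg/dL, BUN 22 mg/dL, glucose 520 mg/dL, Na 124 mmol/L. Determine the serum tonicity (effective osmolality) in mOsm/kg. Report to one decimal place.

276.9 mOsm/kg

Effective osmolality excludes urea (freely permeant across cell membranes):
2·Na + glucose/18
= 2·124 + 520/18
= 248 + 28.89
= 276.89 mOsm/kg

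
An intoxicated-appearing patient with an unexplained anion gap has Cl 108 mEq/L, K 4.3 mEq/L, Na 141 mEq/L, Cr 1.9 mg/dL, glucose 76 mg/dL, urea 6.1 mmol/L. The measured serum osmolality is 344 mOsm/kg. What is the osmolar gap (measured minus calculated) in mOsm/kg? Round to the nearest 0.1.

51.7 mOsm/kg

Calculated osmolality = 2·Na + glucose/18 + urea
= 2·141 + 76/18 + 6.1
= 282 + 4.22 + 6.10
= 292.32 mOsm/kg ≈ 292.3 mOsm/kg
Osmolar gap = measured − calculated = 344 − 292.3 = 51.7 mOsm/kg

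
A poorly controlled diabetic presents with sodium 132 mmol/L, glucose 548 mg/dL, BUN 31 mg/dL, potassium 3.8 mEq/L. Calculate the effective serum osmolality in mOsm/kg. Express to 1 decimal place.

294.4 mOsm/kg

Effective osmolality excludes urea (freely permeant across cell membranes):
2·Na + glucose/18
= 2·132 + 548/18
= 264 + 30.44
= 294.44 mOsm/kg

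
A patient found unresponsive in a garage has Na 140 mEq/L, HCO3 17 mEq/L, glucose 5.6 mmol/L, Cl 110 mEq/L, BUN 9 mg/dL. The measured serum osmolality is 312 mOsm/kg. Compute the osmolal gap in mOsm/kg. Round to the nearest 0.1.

Calculated osmolality = 2·Na + glucose + BUN/2.8
= 2·140 + 5.6 + 9/2.8
= 280 + 5.60 + 3.21
= 288.81 mOsm/kg ≈ 288.8 mOsm/kg
Osmolar gap = measured − calculated = 312 − 288.8 = 23.2 mOsm/kg

23.2 mOsm/kg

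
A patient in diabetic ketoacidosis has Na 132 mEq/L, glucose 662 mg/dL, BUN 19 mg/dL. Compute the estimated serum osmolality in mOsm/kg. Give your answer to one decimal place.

Calculated osmolality = 2·Na + glucose/18 + BUN/2.8
= 2·132 + 662/18 + 19/2.8
= 264 + 36.78 + 6.79
= 307.57 mOsm/kg

307.6 mOsm/kg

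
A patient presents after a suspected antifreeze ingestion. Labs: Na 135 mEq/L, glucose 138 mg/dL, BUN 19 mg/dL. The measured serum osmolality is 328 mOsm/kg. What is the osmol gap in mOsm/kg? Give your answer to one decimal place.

Calculated osmolality = 2·Na + glucose/18 + BUN/2.8
= 2·135 + 138/18 + 19/2.8
= 270 + 7.67 + 6.79
= 284.46 mOsm/kg ≈ 284.5 mOsm/kg
Osmolar gap = measured − calculated = 328 − 284.5 = 43.5 mOsm/kg

43.5 mOsm/kg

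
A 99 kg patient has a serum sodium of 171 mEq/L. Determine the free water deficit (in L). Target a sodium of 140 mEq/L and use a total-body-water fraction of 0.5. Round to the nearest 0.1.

11.0 L

TBW = 0.5 · 99 = 49.5 L
Free water deficit = TBW · (Na/140 − 1)
= 49.5 · (171/140 − 1)
= 49.5 · 0.2214
= 10.96 L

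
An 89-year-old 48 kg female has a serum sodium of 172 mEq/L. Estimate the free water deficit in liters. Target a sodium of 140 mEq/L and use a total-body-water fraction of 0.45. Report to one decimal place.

4.9 L

TBW = 0.45 · 48 = 21.6 L
Free water deficit = TBW · (Na/140 − 1)
= 21.6 · (172/140 − 1)
= 21.6 · 0.2286
= 4.94 L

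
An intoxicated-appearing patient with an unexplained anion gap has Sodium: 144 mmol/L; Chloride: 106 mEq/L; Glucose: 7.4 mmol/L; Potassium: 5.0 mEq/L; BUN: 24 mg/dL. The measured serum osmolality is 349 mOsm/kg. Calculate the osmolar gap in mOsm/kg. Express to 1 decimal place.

45.0 mOsm/kg

Calculated osmolality = 2·Na + glucose + BUN/2.8
= 2·144 + 7.4 + 24/2.8
= 288 + 7.40 + 8.57
= 303.97 mOsm/kg ≈ 304.0 mOsm/kg
Osmolar gap = measured − calculated = 349 − 304.0 = 45.0 mOsm/kg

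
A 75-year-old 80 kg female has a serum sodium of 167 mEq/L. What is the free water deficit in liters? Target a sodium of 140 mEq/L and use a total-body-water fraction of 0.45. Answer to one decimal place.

6.9 L

TBW = 0.45 · 80 = 36 L
Free water deficit = TBW · (Na/140 − 1)
= 36 · (167/140 − 1)
= 36 · 0.1929
= 6.94 L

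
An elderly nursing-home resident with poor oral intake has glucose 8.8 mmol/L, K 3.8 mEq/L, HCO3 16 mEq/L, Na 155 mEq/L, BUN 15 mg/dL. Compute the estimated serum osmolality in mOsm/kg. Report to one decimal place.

Calculated osmolality = 2·Na + glucose + BUN/2.8
= 2·155 + 8.8 + 15/2.8
= 310 + 8.80 + 5.36
= 324.16 mOsm/kg

324.2 mOsm/kg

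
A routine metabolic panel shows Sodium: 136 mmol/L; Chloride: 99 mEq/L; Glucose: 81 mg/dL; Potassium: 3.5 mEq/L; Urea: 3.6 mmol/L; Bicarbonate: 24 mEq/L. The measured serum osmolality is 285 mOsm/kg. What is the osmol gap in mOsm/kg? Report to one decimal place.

Calculated osmolality = 2·Na + glucose/18 + urea
= 2·136 + 81/18 + 3.6
= 272 + 4.50 + 3.60
= 280.1 mOsm/kg ≈ 280.1 mOsm/kg
Osmolar gap = measured − calculated = 285 − 280.1 = 4.9 mOsm/kg

4.9 mOsm/kg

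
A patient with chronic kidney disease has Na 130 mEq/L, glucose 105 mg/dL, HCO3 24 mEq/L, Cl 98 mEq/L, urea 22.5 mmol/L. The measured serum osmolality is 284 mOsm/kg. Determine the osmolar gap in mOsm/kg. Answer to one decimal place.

-4.3 mOsm/kg

Calculated osmolality = 2·Na + glucose/18 + urea
= 2·130 + 105/18 + 22.5
= 260 + 5.83 + 22.50
= 288.33 mOsm/kg ≈ 288.3 mOsm/kg
Osmolar gap = measured − calculated = 284 − 288.3 = -4.3 mOsm/kg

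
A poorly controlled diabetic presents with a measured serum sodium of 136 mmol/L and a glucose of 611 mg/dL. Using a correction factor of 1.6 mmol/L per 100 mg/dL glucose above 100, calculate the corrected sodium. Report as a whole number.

Corrected Na = measured Na + 1.6 · (glucose − 100)/100
= 136 + 1.6 · (611 − 100)/100
= 136 + 8.2
= 144.2 mmol/L

144 mmol/L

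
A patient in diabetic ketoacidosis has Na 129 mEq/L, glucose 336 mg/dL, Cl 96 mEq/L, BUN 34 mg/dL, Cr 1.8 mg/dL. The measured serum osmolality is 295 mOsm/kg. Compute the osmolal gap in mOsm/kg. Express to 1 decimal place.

6.2 mOsm/kg

Calculated osmolality = 2·Na + glucose/18 + BUN/2.8
= 2·129 + 336/18 + 34/2.8
= 258 + 18.67 + 12.14
= 288.81 mOsm/kg ≈ 288.8 mOsm/kg
Osmolar gap = measured − calculated = 295 − 288.8 = 6.2 mOsm/kg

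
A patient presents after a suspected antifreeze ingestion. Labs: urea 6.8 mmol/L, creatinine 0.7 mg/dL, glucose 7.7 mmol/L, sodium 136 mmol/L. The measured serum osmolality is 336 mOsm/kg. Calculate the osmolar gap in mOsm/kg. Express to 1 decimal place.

Calculated osmolality = 2·Na + glucose + urea
= 2·136 + 7.7 + 6.8
= 272 + 7.70 + 6.80
= 286.5 mOsm/kg ≈ 286.5 mOsm/kg
Osmolar gap = measured − calculated = 336 − 286.5 = 49.5 mOsm/kg

49.5 mOsm/kg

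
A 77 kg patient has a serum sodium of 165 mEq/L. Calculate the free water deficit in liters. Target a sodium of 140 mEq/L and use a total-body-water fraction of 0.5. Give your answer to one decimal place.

6.9 L

TBW = 0.5 · 77 = 38.5 L
Free water deficit = TBW · (Na/140 − 1)
= 38.5 · (165/140 − 1)
= 38.5 · 0.1786
= 6.88 L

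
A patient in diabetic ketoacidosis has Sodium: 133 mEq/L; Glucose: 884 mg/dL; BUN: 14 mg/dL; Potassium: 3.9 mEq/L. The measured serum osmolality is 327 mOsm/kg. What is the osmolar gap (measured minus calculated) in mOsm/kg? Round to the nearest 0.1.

Calculated osmolality = 2·Na + glucose/18 + BUN/2.8
= 2·133 + 884/18 + 14/2.8
= 266 + 49.11 + 5
= 320.11 mOsm/kg ≈ 320.1 mOsm/kg
Osmolar gap = measured − calculated = 327 − 320.1 = 6.9 mOsm/kg

6.9 mOsm/kg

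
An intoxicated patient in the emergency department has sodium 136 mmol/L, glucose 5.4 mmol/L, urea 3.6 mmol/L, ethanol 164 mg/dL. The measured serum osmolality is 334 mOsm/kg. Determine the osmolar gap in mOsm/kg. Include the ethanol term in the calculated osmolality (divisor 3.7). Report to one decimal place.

Calculated osmolality = 2·Na + glucose + urea + ethanol/3.7
= 2·136 + 5.4 + 3.6 + 164/3.7
= 272 + 5.40 + 3.60 + 44.32
= 325.32 mOsm/kg ≈ 325.3 mOsm/kg
Osmolar gap = measured − calculated = 334 − 325.3 = 8.7 mOsm/kg

8.7 mOsm/kg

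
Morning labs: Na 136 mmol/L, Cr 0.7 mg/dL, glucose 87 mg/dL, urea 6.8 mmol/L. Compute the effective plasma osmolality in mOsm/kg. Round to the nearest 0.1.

Effective osmolality excludes urea (freely permeant across cell membranes):
2·Na + glucose/18
= 2·136 + 87/18
= 272 + 4.83
= 276.83 mOsm/kg

276.8 mOsm/kg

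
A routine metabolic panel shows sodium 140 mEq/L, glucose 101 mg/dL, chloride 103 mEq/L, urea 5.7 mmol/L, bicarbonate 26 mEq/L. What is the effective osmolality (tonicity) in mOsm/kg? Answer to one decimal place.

285.6 mOsm/kg

Effective osmolality excludes urea (freely permeant across cell membranes):
2·Na + glucose/18
= 2·140 + 101/18
= 280 + 5.61
= 285.61 mOsm/kg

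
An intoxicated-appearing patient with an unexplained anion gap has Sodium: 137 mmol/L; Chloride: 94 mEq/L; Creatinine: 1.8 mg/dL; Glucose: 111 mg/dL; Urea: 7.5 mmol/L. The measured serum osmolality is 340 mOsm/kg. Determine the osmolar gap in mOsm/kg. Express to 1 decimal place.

52.3 mOsm/kg

Calculated osmolality = 2·Na + glucose/18 + urea
= 2·137 + 111/18 + 7.5
= 274 + 6.17 + 7.50
= 287.67 mOsm/kg ≈ 287.7 mOsm/kg
Osmolar gap = measured − calculated = 340 − 287.7 = 52.3 mOsm/kg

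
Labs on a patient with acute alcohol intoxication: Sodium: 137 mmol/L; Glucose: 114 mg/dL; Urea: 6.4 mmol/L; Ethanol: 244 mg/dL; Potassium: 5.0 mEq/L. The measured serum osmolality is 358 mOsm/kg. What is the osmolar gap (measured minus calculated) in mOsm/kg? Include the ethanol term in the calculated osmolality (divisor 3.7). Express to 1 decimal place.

5.3 mOsm/kg

Calculated osmolality = 2·Na + glucose/18 + urea + ethanol/3.7
= 2·137 + 114/18 + 6.4 + 244/3.7
= 274 + 6.33 + 6.40 + 65.95
= 352.68 mOsm/kg ≈ 352.7 mOsm/kg
Osmolar gap = measured − calculated = 358 − 352.7 = 5.3 mOsm/kg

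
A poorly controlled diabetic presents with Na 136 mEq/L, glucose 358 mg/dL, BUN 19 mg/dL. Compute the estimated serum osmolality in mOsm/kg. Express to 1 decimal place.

298.7 mOsm/kg

Calculated osmolality = 2·Na + glucose/18 + BUN/2.8
= 2·136 + 358/18 + 19/2.8
= 272 + 19.89 + 6.79
= 298.68 mOsm/kg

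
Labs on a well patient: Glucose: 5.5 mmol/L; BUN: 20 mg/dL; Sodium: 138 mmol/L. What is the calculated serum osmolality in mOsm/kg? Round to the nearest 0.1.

288.6 mOsm/kg

Calculated osmolality = 2·Na + glucose + BUN/2.8
= 2·138 + 5.5 + 20/2.8
= 276 + 5.50 + 7.14
= 288.64 mOsm/kg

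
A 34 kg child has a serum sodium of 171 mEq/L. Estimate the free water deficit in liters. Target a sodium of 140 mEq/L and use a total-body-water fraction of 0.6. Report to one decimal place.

TBW = 0.6 · 34 = 20.4 L
Free water deficit = TBW · (Na/140 − 1)
= 20.4 · (171/140 − 1)
= 20.4 · 0.2214
= 4.52 L

4.5 L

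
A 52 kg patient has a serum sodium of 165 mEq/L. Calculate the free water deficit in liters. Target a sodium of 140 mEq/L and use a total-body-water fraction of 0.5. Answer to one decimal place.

4.6 L

TBW = 0.5 · 52 = 26 L
Free water deficit = TBW · (Na/140 − 1)
= 26 · (165/140 − 1)
= 26 · 0.1786
= 4.64 L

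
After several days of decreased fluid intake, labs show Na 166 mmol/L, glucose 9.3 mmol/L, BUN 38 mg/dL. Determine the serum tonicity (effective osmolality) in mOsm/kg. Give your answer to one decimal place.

Effective osmolality excludes urea (freely permeant across cell membranes):
2·Na + glucose
= 2·166 + 9.3
= 332 + 9.3
= 341.3 mOsm/kg

341.3 mOsm/kg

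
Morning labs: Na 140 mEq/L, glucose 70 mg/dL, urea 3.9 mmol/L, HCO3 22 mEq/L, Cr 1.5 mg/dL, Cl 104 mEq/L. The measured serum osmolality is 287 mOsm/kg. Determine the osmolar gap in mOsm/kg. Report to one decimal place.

Calculated osmolality = 2·Na + glucose/18 + urea
= 2·140 + 70/18 + 3.9
= 280 + 3.89 + 3.90
= 287.79 mOsm/kg ≈ 287.8 mOsm/kg
Osmolar gap = measured − calculated = 287 − 287.8 = -0.8 mOsm/kg

-0.8 mOsm/kg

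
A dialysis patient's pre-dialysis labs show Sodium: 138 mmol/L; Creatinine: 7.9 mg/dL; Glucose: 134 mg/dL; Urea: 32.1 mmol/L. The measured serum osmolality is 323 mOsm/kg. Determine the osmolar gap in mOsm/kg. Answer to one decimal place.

7.5 mOsm/kg

Calculated osmolality = 2·Na + glucose/18 + urea
= 2·138 + 134/18 + 32.1
= 276 + 7.44 + 32.10
= 315.54 mOsm/kg ≈ 315.5 mOsm/kg
Osmolar gap = measured − calculated = 323 − 315.5 = 7.5 mOsm/kg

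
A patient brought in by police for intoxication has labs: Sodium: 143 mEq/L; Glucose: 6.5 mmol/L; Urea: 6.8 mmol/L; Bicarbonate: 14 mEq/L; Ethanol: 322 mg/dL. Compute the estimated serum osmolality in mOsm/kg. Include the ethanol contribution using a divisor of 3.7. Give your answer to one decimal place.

386.3 mOsm/kg

Calculated osmolality = 2·Na + glucose + urea + ethanol/3.7
= 2·143 + 6.5 + 6.8 + 322/3.7
= 286 + 6.50 + 6.80 + 87.03
= 386.33 mOsm/kg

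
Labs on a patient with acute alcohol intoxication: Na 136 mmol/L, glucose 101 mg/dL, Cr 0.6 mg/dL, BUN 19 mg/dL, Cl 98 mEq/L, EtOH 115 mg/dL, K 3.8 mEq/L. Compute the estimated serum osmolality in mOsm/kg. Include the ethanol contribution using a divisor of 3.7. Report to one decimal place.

Calculated osmolality = 2·Na + glucose/18 + BUN/2.8 + ethanol/3.7
= 2·136 + 101/18 + 19/2.8 + 115/3.7
= 272 + 5.61 + 6.79 + 31.08
= 315.48 mOsm/kg

315.5 mOsm/kg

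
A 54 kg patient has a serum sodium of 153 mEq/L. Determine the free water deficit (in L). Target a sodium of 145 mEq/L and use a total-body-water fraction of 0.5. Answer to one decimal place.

TBW = 0.5 · 54 = 27 L
Free water deficit = TBW · (Na/145 − 1)
= 27 · (153/145 − 1)
= 27 · 0.0552
= 1.49 L

1.5 L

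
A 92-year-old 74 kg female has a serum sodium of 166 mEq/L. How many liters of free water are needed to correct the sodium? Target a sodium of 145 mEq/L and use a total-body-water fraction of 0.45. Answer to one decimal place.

TBW = 0.45 · 74 = 33.3 L
Free water deficit = TBW · (Na/145 − 1)
= 33.3 · (166/145 − 1)
= 33.3 · 0.1448
= 4.82 L

4.8 L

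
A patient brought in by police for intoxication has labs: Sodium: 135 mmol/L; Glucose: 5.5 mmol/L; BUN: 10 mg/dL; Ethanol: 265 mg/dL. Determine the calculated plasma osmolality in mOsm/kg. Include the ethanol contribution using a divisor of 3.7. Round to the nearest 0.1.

350.7 mOsm/kg

Calculated osmolality = 2·Na + glucose + BUN/2.8 + ethanol/3.7
= 2·135 + 5.5 + 10/2.8 + 265/3.7
= 270 + 5.50 + 3.57 + 71.62
= 350.69 mOsm/kg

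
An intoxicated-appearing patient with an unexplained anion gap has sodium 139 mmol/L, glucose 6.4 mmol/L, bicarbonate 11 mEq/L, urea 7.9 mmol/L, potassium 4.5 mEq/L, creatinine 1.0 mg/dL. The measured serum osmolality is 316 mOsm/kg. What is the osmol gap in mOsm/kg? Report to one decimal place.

Calculated osmolality = 2·Na + glucose + urea
= 2·139 + 6.4 + 7.9
= 278 + 6.40 + 7.90
= 292.3 mOsm/kg ≈ 292.3 mOsm/kg
Osmolar gap = measured − calculated = 316 − 292.3 = 23.7 mOsm/kg

23.7 mOsm/kg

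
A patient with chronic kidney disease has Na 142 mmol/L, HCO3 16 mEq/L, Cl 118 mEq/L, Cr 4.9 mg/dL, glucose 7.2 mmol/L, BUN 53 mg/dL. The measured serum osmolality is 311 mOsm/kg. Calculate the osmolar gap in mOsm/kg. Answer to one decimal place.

0.9 mOsm/kg

Calculated osmolality = 2·Na + glucose + BUN/2.8
= 2·142 + 7.2 + 53/2.8
= 284 + 7.20 + 18.93
= 310.13 mOsm/kg ≈ 310.1 mOsm/kg
Osmolar gap = measured − calculated = 311 − 310.1 = 0.9 mOsm/kg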